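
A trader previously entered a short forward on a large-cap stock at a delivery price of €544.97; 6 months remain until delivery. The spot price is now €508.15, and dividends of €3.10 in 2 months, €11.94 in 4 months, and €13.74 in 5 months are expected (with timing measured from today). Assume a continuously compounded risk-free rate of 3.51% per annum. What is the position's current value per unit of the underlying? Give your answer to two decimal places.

€55.76

PV(remaining dividends) I = 3.10·e^(−0.0351·2/12) + 11.94·e^(−0.0351·4/12) + 13.74·e^(−0.0351·5/12) = 28.4235
Current forward F = (S − I)·e^(rT) = (508.15 − 28.4235)·e^(0.0351·6/12) = 479.7265 × 1.017705 = 488.2201
Value (long) = (F − K)·e^(−rT) = (488.2201 − 544.97) × 0.982603 = -55.7626
Short position value = −(long value) = €55.76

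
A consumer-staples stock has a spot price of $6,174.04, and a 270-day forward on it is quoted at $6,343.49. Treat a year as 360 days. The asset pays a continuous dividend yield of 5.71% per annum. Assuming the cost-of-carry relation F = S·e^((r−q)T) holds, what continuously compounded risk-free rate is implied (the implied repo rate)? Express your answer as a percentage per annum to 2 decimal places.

From F = S·e^((r−q)T): (r − q) = ln(F/S)/T
ln(6343.49/6174.04) = ln(1.027446) = 0.027076
(r − q) = 0.027076 / (270/360) = 0.036101
r = ln(F/S)/T + q = 0.036101 + 0.0571 = 0.093201
r = 9.32%

9.32%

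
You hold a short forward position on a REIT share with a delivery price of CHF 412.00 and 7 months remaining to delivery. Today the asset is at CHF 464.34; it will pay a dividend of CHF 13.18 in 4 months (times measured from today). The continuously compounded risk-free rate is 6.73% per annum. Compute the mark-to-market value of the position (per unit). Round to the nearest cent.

-CHF 55.31

PV(remaining dividends) I = 13.18·e^(−0.0673·4/12) = 12.8876
Current forward F = (S − I)·e^(rT) = (464.34 − 12.8876)·e^(0.0673·7/12) = 451.4524 × 1.040039 = 469.5281
Value (long) = (F − K)·e^(−rT) = (469.5281 − 412.00) × 0.961502 = 55.3134
Short position value = −(long value) = -CHF 55.31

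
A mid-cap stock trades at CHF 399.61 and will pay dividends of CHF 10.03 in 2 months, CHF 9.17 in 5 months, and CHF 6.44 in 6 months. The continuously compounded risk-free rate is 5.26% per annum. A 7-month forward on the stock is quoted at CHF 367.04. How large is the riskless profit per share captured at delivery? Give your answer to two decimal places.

CHF 19.05 per share

PV(dividends) I = 10.03·e^(−0.0526·2/12) + 9.17·e^(−0.0526·5/12) + 6.44·e^(−0.0526·6/12) = 25.1865
Fair forward F* = (S − I)·e^(rT) = (399.61 − 25.1865)·e^0.030683 = 374.4235 × 1.031159 = 386.0902
Market CHF 367.04 < fair 386.0902: forward underpriced → reverse cash-and-carry (short the stock, invest proceeds at r, pay the dividends, go long the forward).
Profit at T = |F_mkt − F*| = |367.04 − 386.0902| = CHF 19.05 per share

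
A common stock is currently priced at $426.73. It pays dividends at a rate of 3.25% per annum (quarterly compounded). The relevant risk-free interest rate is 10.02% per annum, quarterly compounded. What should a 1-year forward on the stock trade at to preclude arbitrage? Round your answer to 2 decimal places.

F = S · (1+r/4)^(4T) / (1+q/4)^(4T)
= 426.73 × 1.104028 / 1.032898 = 426.73 × 1.068864
F = $456.12

$456.12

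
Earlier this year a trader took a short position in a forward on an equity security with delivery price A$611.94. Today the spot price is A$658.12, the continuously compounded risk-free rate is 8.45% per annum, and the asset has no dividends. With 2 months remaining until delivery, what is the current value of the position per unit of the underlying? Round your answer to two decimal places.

Current fair forward for the remaining 2 months: F = S·e^(r·T), r = 0.0845
F = 658.12 · e^(0.0845 × 2/12) = 658.12 × 1.014183 = 667.4541
Value of long forward = (F − K)·e^(−rT) = (667.4541 − 611.94) · e^(−0.0845·2/12)
= 55.5141 × 0.986015 = 54.74
Short position value = −(long value) = -A$54.74

-A$54.74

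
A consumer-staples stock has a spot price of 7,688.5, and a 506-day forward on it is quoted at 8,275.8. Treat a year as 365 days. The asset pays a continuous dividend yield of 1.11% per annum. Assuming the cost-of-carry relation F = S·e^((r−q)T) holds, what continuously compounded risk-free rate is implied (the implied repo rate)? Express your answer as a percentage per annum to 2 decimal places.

From F = S·e^((r−q)T): (r − q) = ln(F/S)/T
ln(8275.8/7688.5) = ln(1.076387) = 0.073610
(r − q) = 0.073610 / (506/365) = 0.053098
r = ln(F/S)/T + q = 0.053098 + 0.0111 = 0.064198
r = 6.42%

6.42%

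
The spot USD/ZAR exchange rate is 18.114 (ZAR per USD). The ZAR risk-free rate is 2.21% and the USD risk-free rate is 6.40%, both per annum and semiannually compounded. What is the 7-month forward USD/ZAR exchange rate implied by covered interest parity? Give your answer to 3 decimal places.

17.686

By covered interest parity, F = S · (1+r_ZAR/2)^(2T) / (1+r_USD/2)^(2T)
= 18.114 × 1.012904 / 1.037432 = 18.114 × 0.976357
F = 17.686 ZAR per USD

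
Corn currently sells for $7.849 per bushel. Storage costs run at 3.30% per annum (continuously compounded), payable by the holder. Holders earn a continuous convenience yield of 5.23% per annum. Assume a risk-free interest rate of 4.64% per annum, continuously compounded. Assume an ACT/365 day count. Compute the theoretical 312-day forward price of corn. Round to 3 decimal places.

Net carry = r + u − y = 0.0464 + 0.0330 − 0.0523 = 0.0271
F = S·e^((r+u−y)T) = 7.849 · e^(0.0271 × 312/365) = 7.849 · e^0.023165
= 7.849 × 1.023435 = $8.033 per bushel

$8.033 per bushel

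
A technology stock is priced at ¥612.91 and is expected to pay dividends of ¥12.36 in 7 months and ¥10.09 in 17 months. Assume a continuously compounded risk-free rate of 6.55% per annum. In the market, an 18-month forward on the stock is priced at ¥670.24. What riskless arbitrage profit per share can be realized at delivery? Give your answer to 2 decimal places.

¥17.32 per share

PV(dividends) I = 12.36·e^(−0.0655·7/12) + 10.09·e^(−0.0655·17/12) = 21.0925
Fair forward F* = (S − I)·e^(rT) = (612.91 − 21.0925)·e^0.098250 = 591.8175 × 1.103239 = 652.9161
Market ¥670.24 > fair 652.9161: forward overpriced → cash-and-carry (borrow at r, buy the stock and collect the dividends, short the forward).
Profit at T = |F_mkt − F*| = |670.24 − 652.9161| = ¥17.32 per share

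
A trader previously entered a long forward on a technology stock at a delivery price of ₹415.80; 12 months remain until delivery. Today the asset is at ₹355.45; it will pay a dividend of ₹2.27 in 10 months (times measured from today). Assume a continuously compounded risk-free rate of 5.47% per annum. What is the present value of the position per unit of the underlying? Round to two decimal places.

-₹40.39

PV(remaining dividends) I = 2.27·e^(−0.0547·10/12) = 2.1688
Current forward F = (S − I)·e^(rT) = (355.45 − 2.1688)·e^(0.0547·12/12) = 353.2812 × 1.056224 = 373.1441
Value (long) = (F − K)·e^(−rT) = (373.1441 − 415.80) × 0.946769 = -40.3853
Value = -₹40.39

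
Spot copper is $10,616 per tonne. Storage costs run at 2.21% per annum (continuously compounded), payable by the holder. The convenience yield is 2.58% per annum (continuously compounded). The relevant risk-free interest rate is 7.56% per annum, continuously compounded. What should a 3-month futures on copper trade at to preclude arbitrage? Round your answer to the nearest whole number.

$10,809 per tonne

Net carry = r + u − y = 0.0756 + 0.0221 − 0.0258 = 0.0719
F = S·e^((r+u−y)T) = 10616 · e^(0.0719 × 3/12) = 10616 · e^0.017975
= 10616 × 1.018138 = $10,809 per tonne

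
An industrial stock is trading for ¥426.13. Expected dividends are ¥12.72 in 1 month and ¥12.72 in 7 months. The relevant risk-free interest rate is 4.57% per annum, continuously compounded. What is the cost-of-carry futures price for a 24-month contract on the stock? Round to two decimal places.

¥439.46

PV(dividends) I = 12.72·e^(−0.0457·1/12) + 12.72·e^(−0.0457·7/12)
I = 12.6717 + 12.3854 = 25.0571
F = (S − I)·e^(rT) = (426.13 − 25.0571) · e^(0.0457·24/12)
= 401.0729 · e^0.091400 = 401.0729 × 1.095707 = ¥439.46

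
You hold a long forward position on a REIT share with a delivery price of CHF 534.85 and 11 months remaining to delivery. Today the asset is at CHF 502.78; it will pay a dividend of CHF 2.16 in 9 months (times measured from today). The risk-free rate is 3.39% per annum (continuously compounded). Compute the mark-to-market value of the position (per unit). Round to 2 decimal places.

-CHF 17.81

PV(remaining dividends) I = 2.16·e^(−0.0339·9/12) = 2.1058
Current forward F = (S − I)·e^(rT) = (502.78 − 2.1058)·e^(0.0339·11/12) = 500.6742 × 1.031563 = 516.4770
Value (long) = (F − K)·e^(−rT) = (516.4770 − 534.85) × 0.969403 = -17.8108
Value = -CHF 17.81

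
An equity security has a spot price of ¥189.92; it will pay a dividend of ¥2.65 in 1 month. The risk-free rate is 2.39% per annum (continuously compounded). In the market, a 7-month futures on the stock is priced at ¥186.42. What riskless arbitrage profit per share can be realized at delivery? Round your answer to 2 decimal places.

PV(dividends) I = 2.65·e^(−0.0239·1/12) = 2.6447
Fair futures F* = (S − I)·e^(rT) = (189.92 − 2.6447)·e^0.013942 = 187.2753 × 1.014040 = 189.9046
Market ¥186.42 < fair 189.9046: forward underpriced → reverse cash-and-carry (short the stock, invest proceeds at r, pay the dividends, go long the forward).
Profit at T = |F_mkt − F*| = |186.42 − 189.9046| = ¥3.48 per share

¥3.48 per share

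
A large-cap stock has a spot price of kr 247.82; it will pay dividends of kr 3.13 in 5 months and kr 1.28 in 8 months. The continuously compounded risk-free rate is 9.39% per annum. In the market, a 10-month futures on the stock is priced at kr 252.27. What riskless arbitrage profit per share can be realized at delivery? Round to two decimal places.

PV(dividends) I = 3.13·e^(−0.0939·5/12) + 1.28·e^(−0.0939·8/12) = 4.2122
Fair futures F* = (S − I)·e^(rT) = (247.82 − 4.2122)·e^0.078250 = 243.6078 × 1.081393 = 263.4358
Market kr 252.27 < fair 263.4358: forward underpriced → reverse cash-and-carry (short the stock, invest proceeds at r, pay the dividends, go long the forward).
Profit at T = |F_mkt − F*| = |252.27 − 263.4358| = kr 11.17 per share

kr 11.17 per share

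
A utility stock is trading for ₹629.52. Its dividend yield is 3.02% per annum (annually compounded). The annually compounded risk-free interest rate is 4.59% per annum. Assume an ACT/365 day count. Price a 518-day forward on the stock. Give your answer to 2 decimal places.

F = S · (1+r)^T / (1+q)^T
= 629.52 × 1.065761 / 1.043129 = 629.52 × 1.021696
F = ₹643.18

₹643.18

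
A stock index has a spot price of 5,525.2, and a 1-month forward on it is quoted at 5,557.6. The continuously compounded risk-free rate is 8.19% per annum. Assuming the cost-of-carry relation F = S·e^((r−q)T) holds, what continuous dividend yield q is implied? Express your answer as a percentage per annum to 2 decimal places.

From F = S·e^((r−q)T): (r − q) = ln(F/S)/T
ln(5557.6/5525.2) = ln(1.005864) = 0.005847
(r − q) = 0.005847 / (1/12) = 0.070164
q = r − ln(F/S)/T = 0.0819 − 0.070164 = 0.011736
q = 1.17%

1.17%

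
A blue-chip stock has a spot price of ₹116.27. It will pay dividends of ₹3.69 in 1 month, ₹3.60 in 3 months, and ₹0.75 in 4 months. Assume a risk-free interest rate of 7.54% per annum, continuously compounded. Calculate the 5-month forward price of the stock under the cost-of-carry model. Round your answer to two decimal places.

PV(dividends) I = 3.69·e^(−0.0754·1/12) + 3.60·e^(−0.0754·3/12) + 0.75·e^(−0.0754·4/12)
I = 3.6669 + 3.5328 + 0.7314 = 7.9311
F = (S − I)·e^(rT) = (116.27 − 7.9311) · e^(0.0754·5/12)
= 108.3389 · e^0.031417 = 108.3389 × 1.031916 = ₹111.80

₹111.80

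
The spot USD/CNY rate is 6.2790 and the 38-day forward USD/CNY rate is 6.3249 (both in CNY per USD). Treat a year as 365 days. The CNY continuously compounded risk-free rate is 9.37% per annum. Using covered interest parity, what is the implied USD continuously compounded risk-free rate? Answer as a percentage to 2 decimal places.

2.37%

F = S·e^((r_CNY − r_USD)T) ⇒ r_USD = r_CNY − ln(F/S)/T
ln(6.3249/6.2790) = 0.007283; /(38/365) = 0.069955
r_USD = 0.0937 − 0.069955 = 0.023745
r_USD = 2.37%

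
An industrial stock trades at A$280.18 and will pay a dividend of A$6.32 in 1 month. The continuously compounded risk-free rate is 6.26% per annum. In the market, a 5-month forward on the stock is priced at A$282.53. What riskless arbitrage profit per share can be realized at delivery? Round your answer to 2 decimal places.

A$1.40 per share

PV(dividends) I = 6.32·e^(−0.0626·1/12) = 6.2871
Fair forward F* = (S − I)·e^(rT) = (280.18 − 6.2871)·e^0.026083 = 273.8929 × 1.026426 = 281.1308
Market A$282.53 > fair 281.1308: forward overpriced → cash-and-carry (borrow at r, buy the stock and collect the dividends, short the forward).
Profit at T = |F_mkt − F*| = |282.53 − 281.1308| = A$1.40 per share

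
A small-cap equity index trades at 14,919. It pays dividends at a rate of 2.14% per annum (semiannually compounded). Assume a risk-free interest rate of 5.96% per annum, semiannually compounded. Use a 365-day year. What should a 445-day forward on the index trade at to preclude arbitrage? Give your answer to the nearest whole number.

F = S · (1+r/2)^(2T) / (1+q/2)^(2T)
= 14919 × 1.074227 / 1.026291 = 14919 × 1.046708
F = 15,616

15,616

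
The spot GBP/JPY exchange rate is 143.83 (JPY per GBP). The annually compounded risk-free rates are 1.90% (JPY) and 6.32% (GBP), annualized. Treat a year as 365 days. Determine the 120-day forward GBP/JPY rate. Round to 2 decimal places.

141.84

By covered interest parity, F = S · (1+r_JPY)^T / (1+r_GBP)^T
= 143.83 × 1.006207 / 1.020352 = 143.83 × 0.986137
F = 141.84 JPY per GBP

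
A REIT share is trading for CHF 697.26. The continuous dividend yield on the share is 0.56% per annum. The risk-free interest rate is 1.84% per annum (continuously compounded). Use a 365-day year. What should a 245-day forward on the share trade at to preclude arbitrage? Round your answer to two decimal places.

CHF 703.28

F = S·e^((r − q)T) = 697.26 · e^((0.0184 − 0.0056) × 245/365)
= 697.26 · e^0.008592 = 697.26 × 1.008629
F = CHF 703.28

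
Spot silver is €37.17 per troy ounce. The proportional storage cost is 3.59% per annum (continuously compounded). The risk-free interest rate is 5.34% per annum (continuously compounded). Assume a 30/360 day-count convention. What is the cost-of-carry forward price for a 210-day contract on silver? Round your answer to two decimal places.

€39.16 per troy ounce

Net carry = r + u − y = 0.0534 + 0.0359 − 0.0000 = 0.0893
F = S·e^((r+u−y)T) = 37.17 · e^(0.0893 × 210/360) = 37.17 · e^0.052092
= 37.17 × 1.053473 = €39.16 per troy ounce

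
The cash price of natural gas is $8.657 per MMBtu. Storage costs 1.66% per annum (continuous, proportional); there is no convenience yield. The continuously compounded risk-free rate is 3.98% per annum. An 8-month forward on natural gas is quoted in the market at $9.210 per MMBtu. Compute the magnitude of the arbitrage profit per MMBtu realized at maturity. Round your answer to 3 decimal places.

$0.221 per MMBtu

Fair forward: F* = S·e^(carry·T), with carry = (r + u) = 0.0398 + 0.0166 = 0.0564
F* = 8.657 · e^(0.0564 × 8/12) = 8.657 · e^0.037600 = 8.657 × 1.038316 = $8.9887
Market $9.210 > fair $8.9887: forward overpriced → cash-and-carry (buy spot, short the forward).
At maturity, profit = |F_mkt − F*| = |9.210 − 8.9887| = $0.221 per MMBtu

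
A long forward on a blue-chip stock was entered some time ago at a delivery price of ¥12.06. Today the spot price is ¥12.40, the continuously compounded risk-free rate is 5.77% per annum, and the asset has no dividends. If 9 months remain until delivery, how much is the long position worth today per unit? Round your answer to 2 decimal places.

¥0.85

Current fair forward for the remaining 9 months: F = S·e^(r·T), r = 0.0577
F = 12.40 · e^(0.0577 × 9/12) = 12.40 × 1.044225 = 12.9484
Value of long forward = (F − K)·e^(−rT) = (12.9484 − 12.06) · e^(−0.0577·9/12)
= 0.8884 × 0.957648 = 0.85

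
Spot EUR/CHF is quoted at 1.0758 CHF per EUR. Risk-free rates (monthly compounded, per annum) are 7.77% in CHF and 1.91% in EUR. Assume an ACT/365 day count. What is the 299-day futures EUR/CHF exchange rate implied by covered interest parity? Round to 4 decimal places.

By covered interest parity, F = S · (1+r_CHF/12)^(12T) / (1+r_EUR/12)^(12T)
= 1.0758 × 1.065501 / 1.015757 = 1.0758 × 1.048972
F = 1.1285 CHF per EUR

1.1285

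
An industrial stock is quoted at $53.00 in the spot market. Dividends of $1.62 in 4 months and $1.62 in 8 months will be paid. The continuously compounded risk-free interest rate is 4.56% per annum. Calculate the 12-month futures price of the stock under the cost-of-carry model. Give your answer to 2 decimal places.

PV(dividends) I = 1.62·e^(−0.0456·4/12) + 1.62·e^(−0.0456·8/12)
I = 1.5956 + 1.5715 = 3.1671
F = (S − I)·e^(rT) = (53.00 − 3.1671) · e^(0.0456·12/12)
= 49.8329 · e^0.045600 = 49.8329 × 1.046656 = $52.16

$52.16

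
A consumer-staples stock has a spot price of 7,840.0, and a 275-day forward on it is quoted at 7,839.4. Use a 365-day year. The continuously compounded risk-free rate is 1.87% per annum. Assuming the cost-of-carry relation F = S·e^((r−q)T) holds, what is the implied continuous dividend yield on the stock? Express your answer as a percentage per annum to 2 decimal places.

From F = S·e^((r−q)T): (r − q) = ln(F/S)/T
ln(7839.4/7840.0) = ln(0.999923) = -0.000077
(r − q) = -0.000077 / (275/365) = -0.000102
q = r − ln(F/S)/T = 0.0187 + 0.000102 = 0.018802
q = 1.88%

1.88%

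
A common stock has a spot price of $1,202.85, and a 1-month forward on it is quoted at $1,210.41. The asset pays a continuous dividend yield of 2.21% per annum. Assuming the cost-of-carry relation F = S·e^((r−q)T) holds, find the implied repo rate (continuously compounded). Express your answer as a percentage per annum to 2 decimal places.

From F = S·e^((r−q)T): (r − q) = ln(F/S)/T
ln(1210.41/1202.85) = ln(1.006285) = 0.006265
(r − q) = 0.006265 / (1/12) = 0.075180
r = ln(F/S)/T + q = 0.075180 + 0.0221 = 0.097280
r = 9.73%

9.73%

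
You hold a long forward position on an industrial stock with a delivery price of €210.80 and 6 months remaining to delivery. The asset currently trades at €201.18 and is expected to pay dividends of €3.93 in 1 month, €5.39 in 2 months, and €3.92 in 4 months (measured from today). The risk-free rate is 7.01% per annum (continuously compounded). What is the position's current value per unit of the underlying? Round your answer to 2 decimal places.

-€15.42

PV(remaining dividends) I = 3.93·e^(−0.0701·1/12) + 5.39·e^(−0.0701·2/12) + 3.92·e^(−0.0701·4/12) = 13.0640
Current forward F = (S − I)·e^(rT) = (201.18 − 13.0640)·e^(0.0701·6/12) = 188.1160 × 1.035671 = 194.8263
Value (long) = (F − K)·e^(−rT) = (194.8263 − 210.80) × 0.965557 = -15.4235
Value = -€15.42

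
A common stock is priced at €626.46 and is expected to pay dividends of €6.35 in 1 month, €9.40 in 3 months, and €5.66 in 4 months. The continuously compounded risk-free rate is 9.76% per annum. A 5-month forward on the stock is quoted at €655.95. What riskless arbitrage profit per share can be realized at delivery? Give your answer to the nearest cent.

€25.31 per share

PV(dividends) I = 6.35·e^(−0.0976·1/12) + 9.40·e^(−0.0976·3/12) + 5.66·e^(−0.0976·4/12) = 20.9508
Fair forward F* = (S − I)·e^(rT) = (626.46 − 20.9508)·e^0.040667 = 605.5092 × 1.041505 = 630.6409
Market €655.95 > fair 630.6409: forward overpriced → cash-and-carry (borrow at r, buy the stock and collect the dividends, short the forward).
Profit at T = |F_mkt − F*| = |655.95 − 630.6409| = €25.31 per share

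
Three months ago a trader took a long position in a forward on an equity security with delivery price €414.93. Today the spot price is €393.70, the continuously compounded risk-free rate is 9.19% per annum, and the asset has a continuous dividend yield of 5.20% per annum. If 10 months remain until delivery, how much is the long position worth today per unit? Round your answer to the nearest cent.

Current fair forward for the remaining 10 months: F = S·e^((r − q)·T), (r − q) = 0.0919 − 0.0520 = 0.0399
F = 393.70 · e^(0.0399 × 10/12) = 393.70 × 1.033809 = 407.0106
Value of long forward = (F − K)·e^(−rT) = (407.0106 − 414.93) · e^(−0.0919·10/12)
= -7.9194 × 0.926276 = -7.34

-€7.34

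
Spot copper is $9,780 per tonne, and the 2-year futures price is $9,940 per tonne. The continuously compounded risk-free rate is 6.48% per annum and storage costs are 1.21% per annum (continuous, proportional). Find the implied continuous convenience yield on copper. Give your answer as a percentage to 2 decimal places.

6.88%

F = S·e^((r+u−y)T) ⇒ (r+u−y) = ln(F/S)/T
ln(9940/9780) = 0.016228; /T ⇒ 0.008114
y = r + u − ln(F/S)/T = 0.0648 + 0.0121 − 0.008114 = 0.068786
y = 6.88%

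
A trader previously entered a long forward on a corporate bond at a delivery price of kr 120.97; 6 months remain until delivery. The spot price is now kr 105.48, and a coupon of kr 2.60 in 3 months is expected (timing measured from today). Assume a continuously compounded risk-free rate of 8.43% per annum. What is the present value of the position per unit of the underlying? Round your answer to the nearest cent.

PV(remaining coupons) I = 2.60·e^(−0.0843·3/12) = 2.5458
Current forward F = (S − I)·e^(rT) = (105.48 − 2.5458)·e^(0.0843·6/12) = 102.9342 × 1.043051 = 107.3656
Value (long) = (F − K)·e^(−rT) = (107.3656 − 120.97) × 0.958726 = -13.0429
Value = -kr 13.04

-kr 13.04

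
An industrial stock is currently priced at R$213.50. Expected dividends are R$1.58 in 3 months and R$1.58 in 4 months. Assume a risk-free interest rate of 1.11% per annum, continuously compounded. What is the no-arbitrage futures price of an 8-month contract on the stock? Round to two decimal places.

R$211.91

PV(dividends) I = 1.58·e^(−0.0111·3/12) + 1.58·e^(−0.0111·4/12)
I = 1.5756 + 1.5742 = 3.1498
F = (S − I)·e^(rT) = (213.50 − 3.1498) · e^(0.0111·8/12)
= 210.3502 · e^0.007400 = 210.3502 × 1.007427 = R$211.91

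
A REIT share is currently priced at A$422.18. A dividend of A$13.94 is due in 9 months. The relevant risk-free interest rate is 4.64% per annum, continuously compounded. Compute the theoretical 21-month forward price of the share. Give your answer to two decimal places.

PV(dividends) I = 13.94·e^(−0.0464·9/12)
I = 13.4632
F = (S − I)·e^(rT) = (422.18 − 13.4632) · e^(0.0464·21/12)
= 408.7168 · e^0.081200 = 408.7168 × 1.084588 = A$443.29

A$443.29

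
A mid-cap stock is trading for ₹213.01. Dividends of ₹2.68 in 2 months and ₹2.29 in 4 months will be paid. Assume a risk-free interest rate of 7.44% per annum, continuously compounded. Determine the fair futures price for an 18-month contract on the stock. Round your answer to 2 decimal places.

PV(dividends) I = 2.68·e^(−0.0744·2/12) + 2.29·e^(−0.0744·4/12)
I = 2.6470 + 2.2339 = 4.8809
F = (S − I)·e^(rT) = (213.01 − 4.8809) · e^(0.0744·18/12)
= 208.1291 · e^0.111600 = 208.1291 × 1.118066 = ₹232.70

₹232.70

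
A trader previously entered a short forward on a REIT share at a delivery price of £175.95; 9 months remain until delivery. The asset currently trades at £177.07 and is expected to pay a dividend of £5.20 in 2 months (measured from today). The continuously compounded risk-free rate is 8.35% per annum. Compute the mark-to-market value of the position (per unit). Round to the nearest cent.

-£6.67

PV(remaining dividends) I = 5.20·e^(−0.0835·2/12) = 5.1281
Current forward F = (S − I)·e^(rT) = (177.07 − 5.1281)·e^(0.0835·9/12) = 171.9419 × 1.064628 = 183.0542
Value (long) = (F − K)·e^(−rT) = (183.0542 − 175.95) × 0.939296 = 6.6729
Short position value = −(long value) = -£6.67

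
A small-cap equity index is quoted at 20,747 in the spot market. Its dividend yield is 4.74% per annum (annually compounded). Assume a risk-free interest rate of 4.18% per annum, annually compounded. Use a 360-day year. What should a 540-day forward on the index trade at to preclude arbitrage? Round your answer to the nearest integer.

F = S · (1+r)^T / (1+q)^T
= 20747 × 1.063351 / 1.071936 = 20747 × 0.991991
F = 20,581

20,581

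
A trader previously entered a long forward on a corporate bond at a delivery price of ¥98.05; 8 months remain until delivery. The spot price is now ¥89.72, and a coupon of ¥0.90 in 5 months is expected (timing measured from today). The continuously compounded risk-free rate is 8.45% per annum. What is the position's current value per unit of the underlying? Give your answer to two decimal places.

PV(remaining coupons) I = 0.90·e^(−0.0845·5/12) = 0.8689
Current forward F = (S − I)·e^(rT) = (89.72 − 0.8689)·e^(0.0845·8/12) = 88.8511 × 1.057950 = 94.0000
Value (long) = (F − K)·e^(−rT) = (94.0000 − 98.05) × 0.945224 = -3.8282
Value = -¥3.83

-¥3.83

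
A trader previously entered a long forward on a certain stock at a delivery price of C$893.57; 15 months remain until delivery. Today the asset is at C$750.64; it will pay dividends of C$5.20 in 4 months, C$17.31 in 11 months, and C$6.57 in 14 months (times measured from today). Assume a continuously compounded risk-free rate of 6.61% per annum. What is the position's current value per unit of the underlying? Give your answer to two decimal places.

-C$99.53

PV(remaining dividends) I = 5.20·e^(−0.0661·4/12) + 17.31·e^(−0.0661·11/12) + 6.57·e^(−0.0661·14/12) = 27.4614
Current forward F = (S − I)·e^(rT) = (750.64 − 27.4614)·e^(0.0661·15/12) = 723.1786 × 1.086134 = 785.4689
Value (long) = (F − K)·e^(−rT) = (785.4689 − 893.57) × 0.920696 = -99.5283
Value = -C$99.53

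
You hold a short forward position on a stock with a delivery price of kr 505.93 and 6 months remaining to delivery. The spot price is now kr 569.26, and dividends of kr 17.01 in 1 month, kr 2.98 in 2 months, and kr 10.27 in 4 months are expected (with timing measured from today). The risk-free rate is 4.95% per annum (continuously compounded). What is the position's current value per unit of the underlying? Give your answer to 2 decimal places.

-kr 45.70

PV(remaining dividends) I = 17.01·e^(−0.0495·1/12) + 2.98·e^(−0.0495·2/12) + 10.27·e^(−0.0495·4/12) = 29.9974
Current forward F = (S − I)·e^(rT) = (569.26 − 29.9974)·e^(0.0495·6/12) = 539.2626 × 1.025059 = 552.7760
Value (long) = (F − K)·e^(−rT) = (552.7760 − 505.93) × 0.975554 = 45.7008
Short position value = −(long value) = -kr 45.70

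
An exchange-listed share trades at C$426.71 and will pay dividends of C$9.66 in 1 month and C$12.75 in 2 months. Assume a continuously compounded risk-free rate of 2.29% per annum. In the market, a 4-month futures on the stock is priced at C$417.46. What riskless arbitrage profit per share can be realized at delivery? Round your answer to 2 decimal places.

C$9.99 per share

PV(dividends) I = 9.66·e^(−0.0229·1/12) + 12.75·e^(−0.0229·2/12) = 22.3430
Fair futures F* = (S − I)·e^(rT) = (426.71 − 22.3430)·e^0.007633 = 404.3670 × 1.007662 = 407.4653
Market C$417.46 > fair 407.4653: forward overpriced → cash-and-carry (borrow at r, buy the stock and collect the dividends, short the forward).
Profit at T = |F_mkt − F*| = |417.46 − 407.4653| = C$9.99 per share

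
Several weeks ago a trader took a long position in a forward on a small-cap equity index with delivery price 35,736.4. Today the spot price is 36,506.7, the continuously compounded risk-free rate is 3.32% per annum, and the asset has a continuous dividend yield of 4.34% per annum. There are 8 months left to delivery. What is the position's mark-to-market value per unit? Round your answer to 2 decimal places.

Current fair forward for the remaining 8 months: F = S·e^((r − q)·T), (r − q) = 0.0332 − 0.0434 = -0.0102
F = 36506.7 · e^(-0.0102 × 8/12) = 36506.7 × 0.99322307 = 36259.2966
Value of long forward = (F − K)·e^(−rT) = (36259.2966 − 35736.4) · e^(−0.0332·8/12)
= 522.8966 × 0.97810981 = 511.45

511.45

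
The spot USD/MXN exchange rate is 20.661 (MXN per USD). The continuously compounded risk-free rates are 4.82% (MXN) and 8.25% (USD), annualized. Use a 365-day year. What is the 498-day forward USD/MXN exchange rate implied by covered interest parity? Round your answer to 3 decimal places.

F = S·e^((r_MXN − r_USD)T) = 20.661 · e^((0.0482 − 0.0825) × 498/365)
= 20.661 · e^-0.046798 = 20.661 × 0.954280
F = 19.716 MXN per USD

19.716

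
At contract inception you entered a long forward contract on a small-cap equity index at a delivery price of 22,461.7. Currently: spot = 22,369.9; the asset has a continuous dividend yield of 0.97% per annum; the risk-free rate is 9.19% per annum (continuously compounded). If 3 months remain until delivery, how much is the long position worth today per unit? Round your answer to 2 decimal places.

Current fair forward for the remaining 3 months: F = S·e^((r − q)·T), (r − q) = 0.0919 − 0.0097 = 0.0822
F = 22369.9 · e^(0.0822 × 3/12) = 22369.9 × 1.02076261 = 22834.3575
Value of long forward = (F − K)·e^(−rT) = (22834.3575 − 22461.7) · e^(−0.0919·3/12)
= 372.6575 × 0.97728692 = 364.19

364.19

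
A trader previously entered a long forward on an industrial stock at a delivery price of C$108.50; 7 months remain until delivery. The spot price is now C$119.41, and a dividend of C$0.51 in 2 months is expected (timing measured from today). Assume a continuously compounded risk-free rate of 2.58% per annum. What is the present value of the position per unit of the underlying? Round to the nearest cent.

PV(remaining dividends) I = 0.51·e^(−0.0258·2/12) = 0.5078
Current forward F = (S − I)·e^(rT) = (119.41 − 0.5078)·e^(0.0258·7/12) = 118.9022 × 1.015164 = 120.7052
Value (long) = (F − K)·e^(−rT) = (120.7052 − 108.50) × 0.985063 = 12.0229
Value = C$12.02

C$12.02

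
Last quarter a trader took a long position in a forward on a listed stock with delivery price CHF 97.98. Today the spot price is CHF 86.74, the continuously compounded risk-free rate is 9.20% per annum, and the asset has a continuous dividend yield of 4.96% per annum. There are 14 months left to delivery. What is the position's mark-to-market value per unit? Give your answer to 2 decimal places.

-CHF 6.15

Current fair forward for the remaining 14 months: F = S·e^((r − q)·T), (r − q) = 0.0920 − 0.0496 = 0.0424
F = 86.74 · e^(0.0424 × 14/12) = 86.74 × 1.050711 = 91.1387
Value of long forward = (F − K)·e^(−rT) = (91.1387 − 97.98) · e^(−0.0920·14/12)
= -6.8413 × 0.898226 = -6.15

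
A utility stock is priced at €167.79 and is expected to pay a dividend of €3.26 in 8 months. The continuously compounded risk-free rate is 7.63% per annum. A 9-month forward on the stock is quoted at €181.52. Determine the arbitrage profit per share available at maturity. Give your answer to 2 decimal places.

€7.13 per share

PV(dividends) I = 3.26·e^(−0.0763·8/12) = 3.0983
Fair forward F* = (S − I)·e^(rT) = (167.79 − 3.0983)·e^0.057225 = 164.6917 × 1.058894 = 174.3911
Market €181.52 > fair 174.3911: forward overpriced → cash-and-carry (borrow at r, buy the stock and collect the dividends, short the forward).
Profit at T = |F_mkt − F*| = |181.52 − 174.3911| = €7.13 per share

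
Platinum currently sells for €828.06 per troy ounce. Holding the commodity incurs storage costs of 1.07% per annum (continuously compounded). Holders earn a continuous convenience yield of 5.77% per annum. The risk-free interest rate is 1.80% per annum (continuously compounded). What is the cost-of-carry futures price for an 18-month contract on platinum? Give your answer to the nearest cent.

€792.81 per troy ounce

Net carry = r + u − y = 0.0180 + 0.0107 − 0.0577 = -0.0290
F = S·e^((r+u−y)T) = 828.06 · e^(-0.0290 × 18/12) = 828.06 · e^-0.043500
= 828.06 × 0.957433 = €792.81 per troy ounce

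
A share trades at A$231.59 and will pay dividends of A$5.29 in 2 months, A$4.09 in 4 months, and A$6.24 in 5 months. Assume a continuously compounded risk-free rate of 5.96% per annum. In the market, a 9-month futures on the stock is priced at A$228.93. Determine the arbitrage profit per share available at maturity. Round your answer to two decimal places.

PV(dividends) I = 5.29·e^(−0.0596·2/12) + 4.09·e^(−0.0596·4/12) + 6.24·e^(−0.0596·5/12) = 15.3342
Fair futures F* = (S − I)·e^(rT) = (231.59 − 15.3342)·e^0.044700 = 216.2558 × 1.045714 = 226.1417
Market A$228.93 > fair 226.1417: forward overpriced → cash-and-carry (borrow at r, buy the stock and collect the dividends, short the forward).
Profit at T = |F_mkt − F*| = |228.93 − 226.1417| = A$2.79 per share

A$2.79 per share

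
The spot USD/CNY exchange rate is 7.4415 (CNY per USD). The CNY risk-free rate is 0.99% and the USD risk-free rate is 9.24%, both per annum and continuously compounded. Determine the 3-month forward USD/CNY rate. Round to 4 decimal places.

7.2896

F = S·e^((r_CNY − r_USD)T) = 7.4415 · e^((0.0099 − 0.0924) × 3/12)
= 7.4415 · e^-0.020625 = 7.4415 × 0.979586
F = 7.2896 CNY per USD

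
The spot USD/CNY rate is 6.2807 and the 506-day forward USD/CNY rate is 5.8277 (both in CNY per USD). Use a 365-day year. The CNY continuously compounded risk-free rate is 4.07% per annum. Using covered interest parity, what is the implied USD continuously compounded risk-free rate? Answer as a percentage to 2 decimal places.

F = S·e^((r_CNY − r_USD)T) ⇒ r_USD = r_CNY − ln(F/S)/T
ln(5.8277/6.2807) = -0.074859; /(506/365) = -0.053999
r_USD = 0.0407 + 0.053999 = 0.094699
r_USD = 9.47%

9.47%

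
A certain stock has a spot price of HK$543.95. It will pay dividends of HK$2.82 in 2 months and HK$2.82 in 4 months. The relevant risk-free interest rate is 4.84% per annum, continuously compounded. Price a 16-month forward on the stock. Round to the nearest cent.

PV(dividends) I = 2.82·e^(−0.0484·2/12) + 2.82·e^(−0.0484·4/12)
I = 2.7973 + 2.7749 = 5.5722
F = (S − I)·e^(rT) = (543.95 − 5.5722) · e^(0.0484·16/12)
= 538.3778 · e^0.064533 = 538.3778 × 1.066661 = HK$574.27

HK$574.27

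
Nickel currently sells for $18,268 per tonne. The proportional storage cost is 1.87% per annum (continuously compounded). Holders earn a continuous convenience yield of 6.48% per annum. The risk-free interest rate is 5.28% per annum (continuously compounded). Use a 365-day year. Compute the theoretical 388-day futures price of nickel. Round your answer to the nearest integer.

Net carry = r + u − y = 0.0528 + 0.0187 − 0.0648 = 0.0067
F = S·e^((r+u−y)T) = 18268 · e^(0.0067 × 388/365) = 18268 · e^0.007122
= 18268 × 1.007147 = $18,399 per tonne

$18,399 per tonne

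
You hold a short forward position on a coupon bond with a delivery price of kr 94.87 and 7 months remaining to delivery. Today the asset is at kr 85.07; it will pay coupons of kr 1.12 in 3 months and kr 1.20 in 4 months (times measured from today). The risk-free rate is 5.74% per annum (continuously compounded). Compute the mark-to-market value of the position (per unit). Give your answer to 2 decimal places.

PV(remaining coupons) I = 1.12·e^(−0.0574·3/12) + 1.20·e^(−0.0574·4/12) = 2.2813
Current forward F = (S − I)·e^(rT) = (85.07 − 2.2813)·e^(0.0574·7/12) = 82.7887 × 1.034050 = 85.6077
Value (long) = (F − K)·e^(−rT) = (85.6077 − 94.87) × 0.967071 = -8.9573
Short position value = −(long value) = kr 8.96

kr 8.96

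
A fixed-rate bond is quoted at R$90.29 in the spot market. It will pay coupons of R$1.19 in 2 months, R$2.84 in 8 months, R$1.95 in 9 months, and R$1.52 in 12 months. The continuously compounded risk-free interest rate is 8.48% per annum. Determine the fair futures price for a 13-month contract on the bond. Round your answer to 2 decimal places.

PV(coupons) I = 1.19·e^(−0.0848·2/12) + 2.84·e^(−0.0848·8/12) + 1.95·e^(−0.0848·9/12) + 1.52·e^(−0.0848·12/12)
I = 1.1733 + 2.6839 + 1.8298 + 1.3964 = 7.0834
F = (S − I)·e^(rT) = (90.29 − 7.0834) · e^(0.0848·13/12)
= 83.2066 · e^0.091867 = 83.2066 × 1.096219 = R$91.21

R$91.21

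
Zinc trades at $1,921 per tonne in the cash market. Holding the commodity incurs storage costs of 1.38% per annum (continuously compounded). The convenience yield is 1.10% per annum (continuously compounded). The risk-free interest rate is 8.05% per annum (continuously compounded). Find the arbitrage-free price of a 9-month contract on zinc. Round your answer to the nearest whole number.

Net carry = r + u − y = 0.0805 + 0.0138 − 0.0110 = 0.0833
F = S·e^((r+u−y)T) = 1921 · e^(0.0833 × 9/12) = 1921 · e^0.062475
= 1921 × 1.064468 = $2,045 per tonne

$2,045 per tonne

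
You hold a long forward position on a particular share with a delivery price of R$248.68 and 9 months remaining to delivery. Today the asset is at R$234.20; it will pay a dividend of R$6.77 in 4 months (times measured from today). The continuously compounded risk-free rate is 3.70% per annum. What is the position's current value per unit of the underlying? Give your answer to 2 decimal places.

-R$14.36

PV(remaining dividends) I = 6.77·e^(−0.0370·4/12) = 6.6870
Current forward F = (S − I)·e^(rT) = (234.20 − 6.6870)·e^(0.0370·9/12) = 227.5130 × 1.028139 = 233.9150
Value (long) = (F − K)·e^(−rT) = (233.9150 − 248.68) × 0.972631 = -14.3609
Value = -R$14.36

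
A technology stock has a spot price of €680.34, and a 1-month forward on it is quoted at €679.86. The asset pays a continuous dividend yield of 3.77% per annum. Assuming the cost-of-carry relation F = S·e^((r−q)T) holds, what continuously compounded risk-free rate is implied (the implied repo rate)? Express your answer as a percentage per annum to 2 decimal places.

2.92%

From F = S·e^((r−q)T): (r − q) = ln(F/S)/T
ln(679.86/680.34) = ln(0.999294) = -0.000706
(r − q) = -0.000706 / (1/12) = -0.008472
r = ln(F/S)/T + q = -0.008472 + 0.0377 = 0.029228
r = 2.92%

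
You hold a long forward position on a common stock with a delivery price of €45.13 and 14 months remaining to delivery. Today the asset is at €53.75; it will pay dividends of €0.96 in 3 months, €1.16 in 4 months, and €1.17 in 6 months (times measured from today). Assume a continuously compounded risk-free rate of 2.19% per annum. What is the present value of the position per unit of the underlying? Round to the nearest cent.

PV(remaining dividends) I = 0.96·e^(−0.0219·3/12) + 1.16·e^(−0.0219·4/12) + 1.17·e^(−0.0219·6/12) = 3.2636
Current forward F = (S − I)·e^(rT) = (53.75 − 3.2636)·e^(0.0219·14/12) = 50.4864 × 1.025879 = 51.7929
Value (long) = (F − K)·e^(−rT) = (51.7929 − 45.13) × 0.974774 = 6.4948
Value = €6.49

€6.49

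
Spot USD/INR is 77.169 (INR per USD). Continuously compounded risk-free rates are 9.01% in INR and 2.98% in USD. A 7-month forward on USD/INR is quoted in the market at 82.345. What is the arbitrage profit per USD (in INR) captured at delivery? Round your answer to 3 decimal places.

Fair forward: F* = S·e^(carry·T), with carry = (r_INR − r_USD) = 0.0901 − 0.0298 = 0.0603
F* = 77.169 · e^(0.0603 × 7/12) = 77.169 · e^0.035175 = 77.169 × 1.035801 = 79.9317
Market 82.345 > fair 79.9317: forward overpriced → cash-and-carry (buy spot, short the forward).
At maturity, profit = |F_mkt − F*| = |82.345 − 79.9317| = 2.413 per USD (in INR)

2.413 per USD (in INR)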